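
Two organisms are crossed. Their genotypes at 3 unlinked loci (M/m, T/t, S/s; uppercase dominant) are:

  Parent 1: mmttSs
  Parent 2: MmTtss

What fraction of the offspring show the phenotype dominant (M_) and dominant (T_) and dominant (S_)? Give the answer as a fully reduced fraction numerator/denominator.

P(M_ T_ S_) = 1/8

mmttSs gametes: mtS×4, mts×4
MmTtss gametes: MTs×2, Mts×2, mTs×2, mts×2
mmttSs×MmTtss grid (8·8=64): MmTtSs=8 MmTtss=8 MmttSs=8 Mmttss=8 mmTtSs=8 mmTtss=8 mmttSs=8 mmttss=8
M_ T_ S_ hits 8/64; gcd=8; 8÷8/64÷8 = 1/8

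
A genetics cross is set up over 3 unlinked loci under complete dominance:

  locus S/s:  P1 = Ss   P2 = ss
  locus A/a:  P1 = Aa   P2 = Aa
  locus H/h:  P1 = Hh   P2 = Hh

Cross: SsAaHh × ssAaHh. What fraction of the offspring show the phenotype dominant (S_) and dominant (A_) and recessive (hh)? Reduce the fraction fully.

SsAaHh gametes: SAH×1, SAh×1, SaH×1, Sah×1, sAH×1, sAh×1, saH×1, sah×1
ssAaHh gametes: sAH×2, sAh×2, saH×2, sah×2
SsAaHh×ssAaHh grid (8·8=64): SsAAHH=2 SsAAHh=4 SsAAhh=2 SsAaHH=4 SsAaHh=8 SsAahh=4 SsaaHH=2 SsaaHh=4 Ssaahh=2 ssAAHH=2 ssAAHh=4 ssAAhh=2 ssAaHH=4 ssAaHh=8 ssAahh=4 ssaaHH=2 ssaaHh=4 ssaahh=2
S_ A_ hh hits 6/64; gcd=2; 6÷2/64÷2 = 3/32

P(S_ A_ hh) = 3/32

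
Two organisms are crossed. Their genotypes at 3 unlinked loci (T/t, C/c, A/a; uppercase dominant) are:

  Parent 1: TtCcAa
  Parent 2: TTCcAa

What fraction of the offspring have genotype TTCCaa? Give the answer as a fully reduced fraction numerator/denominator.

TtCcAa gametes: TCA×1, TCa×1, TcA×1, Tca×1, tCA×1, tCa×1, tcA×1, tca×1
TTCcAa gametes: TCA×2, TCa×2, TcA×2, Tca×2
TtCcAa×TTCcAa grid (8·8=64): TTCCAA=2 TTCCAa=4 TTCCaa=2 TTCcAA=4 TTCcAa=8 TTCcaa=4 TTccAA=2 TTccAa=4 TTccaa=2 TtCCAA=2 TtCCAa=4 TtCCaa=2 TtCcAA=4 TtCcAa=8 TtCcaa=4 TtccAA=2 TtccAa=4 Ttccaa=2
TTCCaa hits 2/64; gcd=2; 2÷2/64÷2 = 1/32

P(TTCCaa) = 1/32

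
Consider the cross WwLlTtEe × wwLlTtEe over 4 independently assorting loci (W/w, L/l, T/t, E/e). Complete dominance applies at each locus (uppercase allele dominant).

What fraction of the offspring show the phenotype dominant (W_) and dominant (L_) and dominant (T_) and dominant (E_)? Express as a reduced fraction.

P(W_ L_ T_ E_) = 27/128

WwLlTtEe gametes: WLTE×1, WLTe×1, WLtE×1, WLte×1, WlTE×1, WlTe×1, WltE×1, Wlte×1, wLTE×1, wLTe×1, wLtE×1, wLte×1, wlTE×1, wlTe×1, wltE×1, wlte×1
wwLlTtEe gametes: wLTE×2, wLTe×2, wLtE×2, wLte×2, wlTE×2, wlTe×2, wltE×2, wlte×2
WwLlTtEe×wwLlTtEe grid (16·16=256): WwLLTTEE=2 WwLLTTEe=4 WwLLTTee=2 WwLLTtEE=4 WwLLTtEe=8 WwLLTtee=4 WwLLttEE=2 WwLLttEe=4 WwLLttee=2 WwLlTTEE=4 WwLlTTEe=8 WwLlTTee=4 WwLlTtEE=8 WwLlTtEe=16 WwLlTtee=8 WwLlttEE=4 WwLlttEe=8 WwLlttee=4 WwllTTEE=2 WwllTTEe=4 WwllTTee=2 WwllTtEE=4 WwllTtEe=8 WwllTtee=4 WwllttEE=2 WwllttEe=4 Wwllttee=2 wwLLTTEE=2 wwLLTTEe=4 wwLLTTee=2 wwLLTtEE=4 wwLLTtEe=8 wwLLTtee=4 wwLLttEE=2 wwLLttEe=4 wwLLttee=2 wwLlTTEE=4 wwLlTTEe=8 wwLlTTee=4 wwLlTtEE=8 wwLlTtEe=16 wwLlTtee=8 wwLlttEE=4 wwLlttEe=8 wwLlttee=4 wwllTTEE=2 wwllTTEe=4 wwllTTee=2 wwllTtEE=4 wwllTtEe=8 wwllTtee=4 wwllttEE=2 wwllttEe=4 wwllttee=2
W_ L_ T_ E_ hits 54/256; gcd=2; 54÷2/256÷2 = 27/128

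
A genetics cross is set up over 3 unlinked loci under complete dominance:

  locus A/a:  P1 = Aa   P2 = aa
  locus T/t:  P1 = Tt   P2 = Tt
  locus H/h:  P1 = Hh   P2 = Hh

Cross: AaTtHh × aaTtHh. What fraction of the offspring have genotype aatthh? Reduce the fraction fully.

P(aatthh) = 1/32

AaTtHh gametes: ATH×1, ATh×1, AtH×1, Ath×1, aTH×1, aTh×1, atH×1, ath×1
aaTtHh gametes: aTH×2, aTh×2, atH×2, ath×2
AaTtHh×aaTtHh grid (8·8=64): AaTTHH=2 AaTTHh=4 AaTThh=2 AaTtHH=4 AaTtHh=8 AaTthh=4 AattHH=2 AattHh=4 Aatthh=2 aaTTHH=2 aaTTHh=4 aaTThh=2 aaTtHH=4 aaTtHh=8 aaTthh=4 aattHH=2 aattHh=4 aatthh=2
aatthh hits 2/64; gcd=2; 2÷2/64÷2 = 1/32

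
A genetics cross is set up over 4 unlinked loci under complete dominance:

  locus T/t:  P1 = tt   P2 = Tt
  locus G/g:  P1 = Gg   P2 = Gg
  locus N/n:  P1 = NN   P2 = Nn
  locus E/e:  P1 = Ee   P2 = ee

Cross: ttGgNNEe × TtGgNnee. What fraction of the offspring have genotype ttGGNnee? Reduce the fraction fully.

ttGgNNEe gametes: tGNE×4, tGNe×4, tgNE×4, tgNe×4
TtGgNnee gametes: TGNe×2, TGne×2, TgNe×2, Tgne×2, tGNe×2, tGne×2, tgNe×2, tgne×2
ttGgNNEe×TtGgNnee grid (16·16=256): TtGGNNEe=8 TtGGNNee=8 TtGGNnEe=8 TtGGNnee=8 TtGgNNEe=16 TtGgNNee=16 TtGgNnEe=16 TtGgNnee=16 TtggNNEe=8 TtggNNee=8 TtggNnEe=8 TtggNnee=8 ttGGNNEe=8 ttGGNNee=8 ttGGNnEe=8 ttGGNnee=8 ttGgNNEe=16 ttGgNNee=16 ttGgNnEe=16 ttGgNnee=16 ttggNNEe=8 ttggNNee=8 ttggNnEe=8 ttggNnee=8
ttGGNnee hits 8/256; gcd=8; 8÷8/256÷8 = 1/32

P(ttGGNnee) = 1/32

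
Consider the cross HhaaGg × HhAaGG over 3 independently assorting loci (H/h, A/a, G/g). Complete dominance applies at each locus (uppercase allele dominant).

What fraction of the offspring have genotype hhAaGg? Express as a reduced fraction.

HhaaGg gametes: HaG×2, Hag×2, haG×2, hag×2
HhAaGG gametes: HAG×2, HaG×2, hAG×2, haG×2
HhaaGg×HhAaGG grid (8·8=64): HHAaGG=4 HHAaGg=4 HHaaGG=4 HHaaGg=4 HhAaGG=8 HhAaGg=8 HhaaGG=8 HhaaGg=8 hhAaGG=4 hhAaGg=4 hhaaGG=4 hhaaGg=4
hhAaGg hits 4/64; gcd=4; 4÷4/64÷4 = 1/16

P(hhAaGg) = 1/16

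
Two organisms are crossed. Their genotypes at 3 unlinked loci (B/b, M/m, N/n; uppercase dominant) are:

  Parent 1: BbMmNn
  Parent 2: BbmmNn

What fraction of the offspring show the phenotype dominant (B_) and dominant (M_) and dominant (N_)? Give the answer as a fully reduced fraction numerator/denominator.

P(B_ M_ N_) = 9/32

BbMmNn gametes: BMN×1, BMn×1, BmN×1, Bmn×1, bMN×1, bMn×1, bmN×1, bmn×1
BbmmNn gametes: BmN×2, Bmn×2, bmN×2, bmn×2
BbMmNn×BbmmNn grid (8·8=64): BBMmNN=2 BBMmNn=4 BBMmnn=2 BBmmNN=2 BBmmNn=4 BBmmnn=2 BbMmNN=4 BbMmNn=8 BbMmnn=4 BbmmNN=4 BbmmNn=8 Bbmmnn=4 bbMmNN=2 bbMmNn=4 bbMmnn=2 bbmmNN=2 bbmmNn=4 bbmmnn=2
B_ M_ N_ hits 18/64; gcd=2; 18÷2/64÷2 = 9/32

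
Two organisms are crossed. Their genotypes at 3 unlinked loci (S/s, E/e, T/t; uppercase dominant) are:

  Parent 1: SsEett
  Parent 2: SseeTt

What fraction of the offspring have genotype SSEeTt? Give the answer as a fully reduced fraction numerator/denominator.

SsEett gametes: SEt×2, Set×2, sEt×2, set×2
SseeTt gametes: SeT×2, Set×2, seT×2, set×2
SsEett×SseeTt grid (8·8=64): SSEeTt=4 SSEett=4 SSeeTt=4 SSeett=4 SsEeTt=8 SsEett=8 SseeTt=8 Sseett=8 ssEeTt=4 ssEett=4 sseeTt=4 sseett=4
SSEeTt hits 4/64; gcd=4; 4÷4/64÷4 = 1/16

P(SSEeTt) = 1/16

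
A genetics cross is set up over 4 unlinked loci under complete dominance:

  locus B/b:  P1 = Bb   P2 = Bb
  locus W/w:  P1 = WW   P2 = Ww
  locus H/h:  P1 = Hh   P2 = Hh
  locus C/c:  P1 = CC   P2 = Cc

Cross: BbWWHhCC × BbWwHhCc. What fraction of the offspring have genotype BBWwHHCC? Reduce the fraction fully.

BbWWHhCC gametes: BWHC×4, BWhC×4, bWHC×4, bWhC×4
BbWwHhCc gametes: BWHC×1, BWHc×1, BWhC×1, BWhc×1, BwHC×1, BwHc×1, BwhC×1, Bwhc×1, bWHC×1, bWHc×1, bWhC×1, bWhc×1, bwHC×1, bwHc×1, bwhC×1, bwhc×1
BbWWHhCC×BbWwHhCc grid (16·16=256): BBWWHHCC=4 BBWWHHCc=4 BBWWHhCC=8 BBWWHhCc=8 BBWWhhCC=4 BBWWhhCc=4 BBWwHHCC=4 BBWwHHCc=4 BBWwHhCC=8 BBWwHhCc=8 BBWwhhCC=4 BBWwhhCc=4 BbWWHHCC=8 BbWWHHCc=8 BbWWHhCC=16 BbWWHhCc=16 BbWWhhCC=8 BbWWhhCc=8 BbWwHHCC=8 BbWwHHCc=8 BbWwHhCC=16 BbWwHhCc=16 BbWwhhCC=8 BbWwhhCc=8 bbWWHHCC=4 bbWWHHCc=4 bbWWHhCC=8 bbWWHhCc=8 bbWWhhCC=4 bbWWhhCc=4 bbWwHHCC=4 bbWwHHCc=4 bbWwHhCC=8 bbWwHhCc=8 bbWwhhCC=4 bbWwhhCc=4
BBWwHHCC hits 4/256; gcd=4; 4÷4/256÷4 = 1/64

P(BBWwHHCC) = 1/64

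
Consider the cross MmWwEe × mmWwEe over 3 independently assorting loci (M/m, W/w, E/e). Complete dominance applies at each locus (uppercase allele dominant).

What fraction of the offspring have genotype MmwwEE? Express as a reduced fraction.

P(MmwwEE) = 1/32

MmWwEe gametes: MWE×1, MWe×1, MwE×1, Mwe×1, mWE×1, mWe×1, mwE×1, mwe×1
mmWwEe gametes: mWE×2, mWe×2, mwE×2, mwe×2
MmWwEe×mmWwEe grid (8·8=64): MmWWEE=2 MmWWEe=4 MmWWee=2 MmWwEE=4 MmWwEe=8 MmWwee=4 MmwwEE=2 MmwwEe=4 Mmwwee=2 mmWWEE=2 mmWWEe=4 mmWWee=2 mmWwEE=4 mmWwEe=8 mmWwee=4 mmwwEE=2 mmwwEe=4 mmwwee=2
MmwwEE hits 2/64; gcd=2; 2÷2/64÷2 = 1/32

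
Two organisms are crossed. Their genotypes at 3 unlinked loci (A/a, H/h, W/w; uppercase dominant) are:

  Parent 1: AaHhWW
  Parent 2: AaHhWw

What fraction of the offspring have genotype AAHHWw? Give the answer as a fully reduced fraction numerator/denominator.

P(AAHHWw) = 1/32

AaHhWW gametes: AHW×2, AhW×2, aHW×2, ahW×2
AaHhWw gametes: AHW×1, AHw×1, AhW×1, Ahw×1, aHW×1, aHw×1, ahW×1, ahw×1
AaHhWW×AaHhWw grid (8·8=64): AAHHWW=2 AAHHWw=2 AAHhWW=4 AAHhWw=4 AAhhWW=2 AAhhWw=2 AaHHWW=4 AaHHWw=4 AaHhWW=8 AaHhWw=8 AahhWW=4 AahhWw=4 aaHHWW=2 aaHHWw=2 aaHhWW=4 aaHhWw=4 aahhWW=2 aahhWw=2
AAHHWw hits 2/64; gcd=2; 2÷2/64÷2 = 1/32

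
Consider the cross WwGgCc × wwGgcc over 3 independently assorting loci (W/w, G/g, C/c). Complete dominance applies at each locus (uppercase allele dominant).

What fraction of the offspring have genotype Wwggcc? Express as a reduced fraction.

P(Wwggcc) = 1/16

WwGgCc gametes: WGC×1, WGc×1, WgC×1, Wgc×1, wGC×1, wGc×1, wgC×1, wgc×1
wwGgcc gametes: wGc×4, wgc×4
WwGgCc×wwGgcc grid (8·8=64): WwGGCc=4 WwGGcc=4 WwGgCc=8 WwGgcc=8 WwggCc=4 Wwggcc=4 wwGGCc=4 wwGGcc=4 wwGgCc=8 wwGgcc=8 wwggCc=4 wwggcc=4
Wwggcc hits 4/64; gcd=4; 4÷4/64÷4 = 1/16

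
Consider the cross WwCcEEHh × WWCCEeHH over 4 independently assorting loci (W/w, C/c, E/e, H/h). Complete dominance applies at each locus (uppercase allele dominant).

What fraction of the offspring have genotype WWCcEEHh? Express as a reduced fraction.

WwCcEEHh gametes: WCEH×2, WCEh×2, WcEH×2, WcEh×2, wCEH×2, wCEh×2, wcEH×2, wcEh×2
WWCCEeHH gametes: WCEH×8, WCeH×8
WwCcEEHh×WWCCEeHH grid (16·16=256): WWCCEEHH=16 WWCCEEHh=16 WWCCEeHH=16 WWCCEeHh=16 WWCcEEHH=16 WWCcEEHh=16 WWCcEeHH=16 WWCcEeHh=16 WwCCEEHH=16 WwCCEEHh=16 WwCCEeHH=16 WwCCEeHh=16 WwCcEEHH=16 WwCcEEHh=16 WwCcEeHH=16 WwCcEeHh=16
WWCcEEHh hits 16/256; gcd=16; 16÷16/256÷16 = 1/16

P(WWCcEEHh) = 1/16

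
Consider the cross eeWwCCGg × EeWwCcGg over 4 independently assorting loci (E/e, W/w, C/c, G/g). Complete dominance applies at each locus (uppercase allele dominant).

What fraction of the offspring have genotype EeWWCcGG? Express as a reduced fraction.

P(EeWWCcGG) = 1/64

eeWwCCGg gametes: eWCG×4, eWCg×4, ewCG×4, ewCg×4
EeWwCcGg gametes: EWCG×1, EWCg×1, EWcG×1, EWcg×1, EwCG×1, EwCg×1, EwcG×1, Ewcg×1, eWCG×1, eWCg×1, eWcG×1, eWcg×1, ewCG×1, ewCg×1, ewcG×1, ewcg×1
eeWwCCGg×EeWwCcGg grid (16·16=256): EeWWCCGG=4 EeWWCCGg=8 EeWWCCgg=4 EeWWCcGG=4 EeWWCcGg=8 EeWWCcgg=4 EeWwCCGG=8 EeWwCCGg=16 EeWwCCgg=8 EeWwCcGG=8 EeWwCcGg=16 EeWwCcgg=8 EewwCCGG=4 EewwCCGg=8 EewwCCgg=4 EewwCcGG=4 EewwCcGg=8 EewwCcgg=4 eeWWCCGG=4 eeWWCCGg=8 eeWWCCgg=4 eeWWCcGG=4 eeWWCcGg=8 eeWWCcgg=4 eeWwCCGG=8 eeWwCCGg=16 eeWwCCgg=8 eeWwCcGG=8 eeWwCcGg=16 eeWwCcgg=8 eewwCCGG=4 eewwCCGg=8 eewwCCgg=4 eewwCcGG=4 eewwCcGg=8 eewwCcgg=4
EeWWCcGG hits 4/256; gcd=4; 4÷4/256÷4 = 1/64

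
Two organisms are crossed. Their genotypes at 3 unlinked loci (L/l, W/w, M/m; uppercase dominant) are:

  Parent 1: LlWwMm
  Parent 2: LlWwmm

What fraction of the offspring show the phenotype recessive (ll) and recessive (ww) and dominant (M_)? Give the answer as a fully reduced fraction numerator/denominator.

LlWwMm gametes: LWM×1, LWm×1, LwM×1, Lwm×1, lWM×1, lWm×1, lwM×1, lwm×1
LlWwmm gametes: LWm×2, Lwm×2, lWm×2, lwm×2
LlWwMm×LlWwmm grid (8·8=64): LLWWMm=2 LLWWmm=2 LLWwMm=4 LLWwmm=4 LLwwMm=2 LLwwmm=2 LlWWMm=4 LlWWmm=4 LlWwMm=8 LlWwmm=8 LlwwMm=4 Llwwmm=4 llWWMm=2 llWWmm=2 llWwMm=4 llWwmm=4 llwwMm=2 llwwmm=2
ll ww M_ hits 2/64; gcd=2; 2÷2/64÷2 = 1/32

P(ll ww M_) = 1/32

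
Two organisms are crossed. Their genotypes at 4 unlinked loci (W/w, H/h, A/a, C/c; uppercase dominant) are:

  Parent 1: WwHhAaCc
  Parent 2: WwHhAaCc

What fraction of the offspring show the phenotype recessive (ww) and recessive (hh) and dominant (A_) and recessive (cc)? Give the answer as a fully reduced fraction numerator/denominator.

P(ww hh A_ cc) = 3/256

WwHhAaCc gametes: WHAC×1, WHAc×1, WHaC×1, WHac×1, WhAC×1, WhAc×1, WhaC×1, Whac×1, wHAC×1, wHAc×1, wHaC×1, wHac×1, whAC×1, whAc×1, whaC×1, whac×1
WwHhAaCc gametes: WHAC×1, WHAc×1, WHaC×1, WHac×1, WhAC×1, WhAc×1, WhaC×1, Whac×1, wHAC×1, wHAc×1, wHaC×1, wHac×1, whAC×1, whAc×1, whaC×1, whac×1
WwHhAaCc×WwHhAaCc grid (16·16=256): WWHHAACC=1 WWHHAACc=2 WWHHAAcc=1 WWHHAaCC=2 WWHHAaCc=4 WWHHAacc=2 WWHHaaCC=1 WWHHaaCc=2 WWHHaacc=1 WWHhAACC=2 WWHhAACc=4 WWHhAAcc=2 WWHhAaCC=4 WWHhAaCc=8 WWHhAacc=4 WWHhaaCC=2 WWHhaaCc=4 WWHhaacc=2 WWhhAACC=1 WWhhAACc=2 WWhhAAcc=1 WWhhAaCC=2 WWhhAaCc=4 WWhhAacc=2 WWhhaaCC=1 WWhhaaCc=2 WWhhaacc=1 WwHHAACC=2 WwHHAACc=4 WwHHAAcc=2 WwHHAaCC=4 WwHHAaCc=8 WwHHAacc=4 WwHHaaCC=2 WwHHaaCc=4 WwHHaacc=2 WwHhAACC=4 WwHhAACc=8 WwHhAAcc=4 WwHhAaCC=8 WwHhAaCc=16 WwHhAacc=8 WwHhaaCC=4 WwHhaaCc=8 WwHhaacc=4 WwhhAACC=2 WwhhAACc=4 WwhhAAcc=2 WwhhAaCC=4 WwhhAaCc=8 WwhhAacc=4 WwhhaaCC=2 WwhhaaCc=4 Wwhhaacc=2 wwHHAACC=1 wwHHAACc=2 wwHHAAcc=1 wwHHAaCC=2 wwHHAaCc=4 wwHHAacc=2 wwHHaaCC=1 wwHHaaCc=2 wwHHaacc=1 wwHhAACC=2 wwHhAACc=4 wwHhAAcc=2 wwHhAaCC=4 wwHhAaCc=8 wwHhAacc=4 wwHhaaCC=2 wwHhaaCc=4 wwHhaacc=2 wwhhAACC=1 wwhhAACc=2 wwhhAAcc=1 wwhhAaCC=2 wwhhAaCc=4 wwhhAacc=2 wwhhaaCC=1 wwhhaaCc=2 wwhhaacc=1
ww hh A_ cc hits 3/256; gcd=1; 3÷1/256÷1 = 3/256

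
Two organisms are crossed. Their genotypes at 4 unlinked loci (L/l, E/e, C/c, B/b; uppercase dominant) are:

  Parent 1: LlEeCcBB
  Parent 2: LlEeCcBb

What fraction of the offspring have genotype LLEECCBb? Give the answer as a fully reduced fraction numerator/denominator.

P(LLEECCBb) = 1/128

LlEeCcBB gametes: LECB×2, LEcB×2, LeCB×2, LecB×2, lECB×2, lEcB×2, leCB×2, lecB×2
LlEeCcBb gametes: LECB×1, LECb×1, LEcB×1, LEcb×1, LeCB×1, LeCb×1, LecB×1, Lecb×1, lECB×1, lECb×1, lEcB×1, lEcb×1, leCB×1, leCb×1, lecB×1, lecb×1
LlEeCcBB×LlEeCcBb grid (16·16=256): LLEECCBB=2 LLEECCBb=2 LLEECcBB=4 LLEECcBb=4 LLEEccBB=2 LLEEccBb=2 LLEeCCBB=4 LLEeCCBb=4 LLEeCcBB=8 LLEeCcBb=8 LLEeccBB=4 LLEeccBb=4 LLeeCCBB=2 LLeeCCBb=2 LLeeCcBB=4 LLeeCcBb=4 LLeeccBB=2 LLeeccBb=2 LlEECCBB=4 LlEECCBb=4 LlEECcBB=8 LlEECcBb=8 LlEEccBB=4 LlEEccBb=4 LlEeCCBB=8 LlEeCCBb=8 LlEeCcBB=16 LlEeCcBb=16 LlEeccBB=8 LlEeccBb=8 LleeCCBB=4 LleeCCBb=4 LleeCcBB=8 LleeCcBb=8 LleeccBB=4 LleeccBb=4 llEECCBB=2 llEECCBb=2 llEECcBB=4 llEECcBb=4 llEEccBB=2 llEEccBb=2 llEeCCBB=4 llEeCCBb=4 llEeCcBB=8 llEeCcBb=8 llEeccBB=4 llEeccBb=4 lleeCCBB=2 lleeCCBb=2 lleeCcBB=4 lleeCcBb=4 lleeccBB=2 lleeccBb=2
LLEECCBb hits 2/256; gcd=2; 2÷2/256÷2 = 1/128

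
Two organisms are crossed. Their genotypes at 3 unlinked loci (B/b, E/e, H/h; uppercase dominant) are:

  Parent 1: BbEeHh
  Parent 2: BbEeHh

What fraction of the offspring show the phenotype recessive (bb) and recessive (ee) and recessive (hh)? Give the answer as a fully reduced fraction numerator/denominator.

BbEeHh gametes: BEH×1, BEh×1, BeH×1, Beh×1, bEH×1, bEh×1, beH×1, beh×1
BbEeHh gametes: BEH×1, BEh×1, BeH×1, Beh×1, bEH×1, bEh×1, beH×1, beh×1
BbEeHh×BbEeHh grid (8·8=64): BBEEHH=1 BBEEHh=2 BBEEhh=1 BBEeHH=2 BBEeHh=4 BBEehh=2 BBeeHH=1 BBeeHh=2 BBeehh=1 BbEEHH=2 BbEEHh=4 BbEEhh=2 BbEeHH=4 BbEeHh=8 BbEehh=4 BbeeHH=2 BbeeHh=4 Bbeehh=2 bbEEHH=1 bbEEHh=2 bbEEhh=1 bbEeHH=2 bbEeHh=4 bbEehh=2 bbeeHH=1 bbeeHh=2 bbeehh=1
bb ee hh hits 1/64; gcd=1; 1÷1/64÷1 = 1/64

P(bb ee hh) = 1/64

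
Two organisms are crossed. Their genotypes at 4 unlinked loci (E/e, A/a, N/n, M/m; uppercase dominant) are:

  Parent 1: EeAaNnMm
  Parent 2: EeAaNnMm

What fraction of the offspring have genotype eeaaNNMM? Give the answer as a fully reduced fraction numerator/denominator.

P(eeaaNNMM) = 1/256

EeAaNnMm gametes: EANM×1, EANm×1, EAnM×1, EAnm×1, EaNM×1, EaNm×1, EanM×1, Eanm×1, eANM×1, eANm×1, eAnM×1, eAnm×1, eaNM×1, eaNm×1, eanM×1, eanm×1
EeAaNnMm gametes: EANM×1, EANm×1, EAnM×1, EAnm×1, EaNM×1, EaNm×1, EanM×1, Eanm×1, eANM×1, eANm×1, eAnM×1, eAnm×1, eaNM×1, eaNm×1, eanM×1, eanm×1
EeAaNnMm×EeAaNnMm grid (16·16=256): EEAANNMM=1 EEAANNMm=2 EEAANNmm=1 EEAANnMM=2 EEAANnMm=4 EEAANnmm=2 EEAAnnMM=1 EEAAnnMm=2 EEAAnnmm=1 EEAaNNMM=2 EEAaNNMm=4 EEAaNNmm=2 EEAaNnMM=4 EEAaNnMm=8 EEAaNnmm=4 EEAannMM=2 EEAannMm=4 EEAannmm=2 EEaaNNMM=1 EEaaNNMm=2 EEaaNNmm=1 EEaaNnMM=2 EEaaNnMm=4 EEaaNnmm=2 EEaannMM=1 EEaannMm=2 EEaannmm=1 EeAANNMM=2 EeAANNMm=4 EeAANNmm=2 EeAANnMM=4 EeAANnMm=8 EeAANnmm=4 EeAAnnMM=2 EeAAnnMm=4 EeAAnnmm=2 EeAaNNMM=4 EeAaNNMm=8 EeAaNNmm=4 EeAaNnMM=8 EeAaNnMm=16 EeAaNnmm=8 EeAannMM=4 EeAannMm=8 EeAannmm=4 EeaaNNMM=2 EeaaNNMm=4 EeaaNNmm=2 EeaaNnMM=4 EeaaNnMm=8 EeaaNnmm=4 EeaannMM=2 EeaannMm=4 Eeaannmm=2 eeAANNMM=1 eeAANNMm=2 eeAANNmm=1 eeAANnMM=2 eeAANnMm=4 eeAANnmm=2 eeAAnnMM=1 eeAAnnMm=2 eeAAnnmm=1 eeAaNNMM=2 eeAaNNMm=4 eeAaNNmm=2 eeAaNnMM=4 eeAaNnMm=8 eeAaNnmm=4 eeAannMM=2 eeAannMm=4 eeAannmm=2 eeaaNNMM=1 eeaaNNMm=2 eeaaNNmm=1 eeaaNnMM=2 eeaaNnMm=4 eeaaNnmm=2 eeaannMM=1 eeaannMm=2 eeaannmm=1
eeaaNNMM hits 1/256; gcd=1; 1÷1/256÷1 = 1/256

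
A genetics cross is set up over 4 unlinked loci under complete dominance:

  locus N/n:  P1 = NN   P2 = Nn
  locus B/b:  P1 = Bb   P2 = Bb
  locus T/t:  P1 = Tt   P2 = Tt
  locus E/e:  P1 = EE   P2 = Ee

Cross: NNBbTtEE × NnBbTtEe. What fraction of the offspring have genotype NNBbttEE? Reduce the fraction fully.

NNBbTtEE gametes: NBTE×4, NBtE×4, NbTE×4, NbtE×4
NnBbTtEe gametes: NBTE×1, NBTe×1, NBtE×1, NBte×1, NbTE×1, NbTe×1, NbtE×1, Nbte×1, nBTE×1, nBTe×1, nBtE×1, nBte×1, nbTE×1, nbTe×1, nbtE×1, nbte×1
NNBbTtEE×NnBbTtEe grid (16·16=256): NNBBTTEE=4 NNBBTTEe=4 NNBBTtEE=8 NNBBTtEe=8 NNBBttEE=4 NNBBttEe=4 NNBbTTEE=8 NNBbTTEe=8 NNBbTtEE=16 NNBbTtEe=16 NNBbttEE=8 NNBbttEe=8 NNbbTTEE=4 NNbbTTEe=4 NNbbTtEE=8 NNbbTtEe=8 NNbbttEE=4 NNbbttEe=4 NnBBTTEE=4 NnBBTTEe=4 NnBBTtEE=8 NnBBTtEe=8 NnBBttEE=4 NnBBttEe=4 NnBbTTEE=8 NnBbTTEe=8 NnBbTtEE=16 NnBbTtEe=16 NnBbttEE=8 NnBbttEe=8 NnbbTTEE=4 NnbbTTEe=4 NnbbTtEE=8 NnbbTtEe=8 NnbbttEE=4 NnbbttEe=4
NNBbttEE hits 8/256; gcd=8; 8÷8/256÷8 = 1/32

P(NNBbttEE) = 1/32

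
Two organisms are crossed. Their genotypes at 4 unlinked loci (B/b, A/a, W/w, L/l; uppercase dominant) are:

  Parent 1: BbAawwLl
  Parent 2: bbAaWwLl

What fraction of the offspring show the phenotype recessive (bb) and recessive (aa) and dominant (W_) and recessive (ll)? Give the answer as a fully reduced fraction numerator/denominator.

BbAawwLl gametes: BAwL×2, BAwl×2, BawL×2, Bawl×2, bAwL×2, bAwl×2, bawL×2, bawl×2
bbAaWwLl gametes: bAWL×2, bAWl×2, bAwL×2, bAwl×2, baWL×2, baWl×2, bawL×2, bawl×2
BbAawwLl×bbAaWwLl grid (16·16=256): BbAAWwLL=4 BbAAWwLl=8 BbAAWwll=4 BbAAwwLL=4 BbAAwwLl=8 BbAAwwll=4 BbAaWwLL=8 BbAaWwLl=16 BbAaWwll=8 BbAawwLL=8 BbAawwLl=16 BbAawwll=8 BbaaWwLL=4 BbaaWwLl=8 BbaaWwll=4 BbaawwLL=4 BbaawwLl=8 Bbaawwll=4 bbAAWwLL=4 bbAAWwLl=8 bbAAWwll=4 bbAAwwLL=4 bbAAwwLl=8 bbAAwwll=4 bbAaWwLL=8 bbAaWwLl=16 bbAaWwll=8 bbAawwLL=8 bbAawwLl=16 bbAawwll=8 bbaaWwLL=4 bbaaWwLl=8 bbaaWwll=4 bbaawwLL=4 bbaawwLl=8 bbaawwll=4
bb aa W_ ll hits 4/256; gcd=4; 4÷4/256÷4 = 1/64

P(bb aa W_ ll) = 1/64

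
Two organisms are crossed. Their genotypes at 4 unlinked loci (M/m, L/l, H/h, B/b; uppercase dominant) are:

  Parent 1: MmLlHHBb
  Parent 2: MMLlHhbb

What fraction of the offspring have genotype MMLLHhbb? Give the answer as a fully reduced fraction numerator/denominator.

P(MMLLHhbb) = 1/32

MmLlHHBb gametes: MLHB×2, MLHb×2, MlHB×2, MlHb×2, mLHB×2, mLHb×2, mlHB×2, mlHb×2
MMLlHhbb gametes: MLHb×4, MLhb×4, MlHb×4, Mlhb×4
MmLlHHBb×MMLlHhbb grid (16·16=256): MMLLHHBb=8 MMLLHHbb=8 MMLLHhBb=8 MMLLHhbb=8 MMLlHHBb=16 MMLlHHbb=16 MMLlHhBb=16 MMLlHhbb=16 MMllHHBb=8 MMllHHbb=8 MMllHhBb=8 MMllHhbb=8 MmLLHHBb=8 MmLLHHbb=8 MmLLHhBb=8 MmLLHhbb=8 MmLlHHBb=16 MmLlHHbb=16 MmLlHhBb=16 MmLlHhbb=16 MmllHHBb=8 MmllHHbb=8 MmllHhBb=8 MmllHhbb=8
MMLLHhbb hits 8/256; gcd=8; 8÷8/256÷8 = 1/32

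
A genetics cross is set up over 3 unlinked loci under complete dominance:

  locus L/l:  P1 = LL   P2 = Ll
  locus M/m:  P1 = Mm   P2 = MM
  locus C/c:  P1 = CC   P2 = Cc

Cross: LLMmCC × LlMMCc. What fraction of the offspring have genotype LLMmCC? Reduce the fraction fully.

P(LLMmCC) = 1/8

LLMmCC gametes: LMC×4, LmC×4
LlMMCc gametes: LMC×2, LMc×2, lMC×2, lMc×2
LLMmCC×LlMMCc grid (8·8=64): LLMMCC=8 LLMMCc=8 LLMmCC=8 LLMmCc=8 LlMMCC=8 LlMMCc=8 LlMmCC=8 LlMmCc=8
LLMmCC hits 8/64; gcd=8; 8÷8/64÷8 = 1/8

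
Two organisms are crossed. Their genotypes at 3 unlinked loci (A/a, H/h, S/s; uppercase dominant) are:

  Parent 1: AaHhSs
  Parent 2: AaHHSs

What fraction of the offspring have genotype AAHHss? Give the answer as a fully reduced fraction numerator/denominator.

P(AAHHss) = 1/32

AaHhSs gametes: AHS×1, AHs×1, AhS×1, Ahs×1, aHS×1, aHs×1, ahS×1, ahs×1
AaHHSs gametes: AHS×2, AHs×2, aHS×2, aHs×2
AaHhSs×AaHHSs grid (8·8=64): AAHHSS=2 AAHHSs=4 AAHHss=2 AAHhSS=2 AAHhSs=4 AAHhss=2 AaHHSS=4 AaHHSs=8 AaHHss=4 AaHhSS=4 AaHhSs=8 AaHhss=4 aaHHSS=2 aaHHSs=4 aaHHss=2 aaHhSS=2 aaHhSs=4 aaHhss=2
AAHHss hits 2/64; gcd=2; 2÷2/64÷2 = 1/32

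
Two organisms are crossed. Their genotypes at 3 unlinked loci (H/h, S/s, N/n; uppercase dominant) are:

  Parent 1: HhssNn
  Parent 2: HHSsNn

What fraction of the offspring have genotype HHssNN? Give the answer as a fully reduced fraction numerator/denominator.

P(HHssNN) = 1/16

HhssNn gametes: HsN×2, Hsn×2, hsN×2, hsn×2
HHSsNn gametes: HSN×2, HSn×2, HsN×2, Hsn×2
HhssNn×HHSsNn grid (8·8=64): HHSsNN=4 HHSsNn=8 HHSsnn=4 HHssNN=4 HHssNn=8 HHssnn=4 HhSsNN=4 HhSsNn=8 HhSsnn=4 HhssNN=4 HhssNn=8 Hhssnn=4
HHssNN hits 4/64; gcd=4; 4÷4/64÷4 = 1/16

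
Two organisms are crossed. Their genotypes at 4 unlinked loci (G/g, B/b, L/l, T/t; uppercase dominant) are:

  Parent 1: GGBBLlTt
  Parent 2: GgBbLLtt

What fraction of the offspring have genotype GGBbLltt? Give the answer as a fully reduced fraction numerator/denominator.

P(GGBbLltt) = 1/16

GGBBLlTt gametes: GBLT×4, GBLt×4, GBlT×4, GBlt×4
GgBbLLtt gametes: GBLt×4, GbLt×4, gBLt×4, gbLt×4
GGBBLlTt×GgBbLLtt grid (16·16=256): GGBBLLTt=16 GGBBLLtt=16 GGBBLlTt=16 GGBBLltt=16 GGBbLLTt=16 GGBbLLtt=16 GGBbLlTt=16 GGBbLltt=16 GgBBLLTt=16 GgBBLLtt=16 GgBBLlTt=16 GgBBLltt=16 GgBbLLTt=16 GgBbLLtt=16 GgBbLlTt=16 GgBbLltt=16
GGBbLltt hits 16/256; gcd=16; 16÷16/256÷16 = 1/16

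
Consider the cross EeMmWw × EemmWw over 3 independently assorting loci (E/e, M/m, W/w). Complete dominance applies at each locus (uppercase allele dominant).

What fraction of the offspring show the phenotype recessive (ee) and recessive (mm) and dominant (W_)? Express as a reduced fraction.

P(ee mm W_) = 3/32

EeMmWw gametes: EMW×1, EMw×1, EmW×1, Emw×1, eMW×1, eMw×1, emW×1, emw×1
EemmWw gametes: EmW×2, Emw×2, emW×2, emw×2
EeMmWw×EemmWw grid (8·8=64): EEMmWW=2 EEMmWw=4 EEMmww=2 EEmmWW=2 EEmmWw=4 EEmmww=2 EeMmWW=4 EeMmWw=8 EeMmww=4 EemmWW=4 EemmWw=8 Eemmww=4 eeMmWW=2 eeMmWw=4 eeMmww=2 eemmWW=2 eemmWw=4 eemmww=2
ee mm W_ hits 6/64; gcd=2; 6÷2/64÷2 = 3/32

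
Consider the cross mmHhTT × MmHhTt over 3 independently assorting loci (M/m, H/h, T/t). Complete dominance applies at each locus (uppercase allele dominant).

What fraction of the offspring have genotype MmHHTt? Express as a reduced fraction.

P(MmHHTt) = 1/16

mmHhTT gametes: mHT×4, mhT×4
MmHhTt gametes: MHT×1, MHt×1, MhT×1, Mht×1, mHT×1, mHt×1, mhT×1, mht×1
mmHhTT×MmHhTt grid (8·8=64): MmHHTT=4 MmHHTt=4 MmHhTT=8 MmHhTt=8 MmhhTT=4 MmhhTt=4 mmHHTT=4 mmHHTt=4 mmHhTT=8 mmHhTt=8 mmhhTT=4 mmhhTt=4
MmHHTt hits 4/64; gcd=4; 4÷4/64÷4 = 1/16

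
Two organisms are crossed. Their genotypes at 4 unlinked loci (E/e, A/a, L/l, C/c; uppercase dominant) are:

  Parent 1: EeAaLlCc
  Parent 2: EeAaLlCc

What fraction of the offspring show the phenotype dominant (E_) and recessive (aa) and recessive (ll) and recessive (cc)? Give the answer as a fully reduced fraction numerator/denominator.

EeAaLlCc gametes: EALC×1, EALc×1, EAlC×1, EAlc×1, EaLC×1, EaLc×1, EalC×1, Ealc×1, eALC×1, eALc×1, eAlC×1, eAlc×1, eaLC×1, eaLc×1, ealC×1, ealc×1
EeAaLlCc gametes: EALC×1, EALc×1, EAlC×1, EAlc×1, EaLC×1, EaLc×1, EalC×1, Ealc×1, eALC×1, eALc×1, eAlC×1, eAlc×1, eaLC×1, eaLc×1, ealC×1, ealc×1
EeAaLlCc×EeAaLlCc grid (16·16=256): EEAALLCC=1 EEAALLCc=2 EEAALLcc=1 EEAALlCC=2 EEAALlCc=4 EEAALlcc=2 EEAAllCC=1 EEAAllCc=2 EEAAllcc=1 EEAaLLCC=2 EEAaLLCc=4 EEAaLLcc=2 EEAaLlCC=4 EEAaLlCc=8 EEAaLlcc=4 EEAallCC=2 EEAallCc=4 EEAallcc=2 EEaaLLCC=1 EEaaLLCc=2 EEaaLLcc=1 EEaaLlCC=2 EEaaLlCc=4 EEaaLlcc=2 EEaallCC=1 EEaallCc=2 EEaallcc=1 EeAALLCC=2 EeAALLCc=4 EeAALLcc=2 EeAALlCC=4 EeAALlCc=8 EeAALlcc=4 EeAAllCC=2 EeAAllCc=4 EeAAllcc=2 EeAaLLCC=4 EeAaLLCc=8 EeAaLLcc=4 EeAaLlCC=8 EeAaLlCc=16 EeAaLlcc=8 EeAallCC=4 EeAallCc=8 EeAallcc=4 EeaaLLCC=2 EeaaLLCc=4 EeaaLLcc=2 EeaaLlCC=4 EeaaLlCc=8 EeaaLlcc=4 EeaallCC=2 EeaallCc=4 Eeaallcc=2 eeAALLCC=1 eeAALLCc=2 eeAALLcc=1 eeAALlCC=2 eeAALlCc=4 eeAALlcc=2 eeAAllCC=1 eeAAllCc=2 eeAAllcc=1 eeAaLLCC=2 eeAaLLCc=4 eeAaLLcc=2 eeAaLlCC=4 eeAaLlCc=8 eeAaLlcc=4 eeAallCC=2 eeAallCc=4 eeAallcc=2 eeaaLLCC=1 eeaaLLCc=2 eeaaLLcc=1 eeaaLlCC=2 eeaaLlCc=4 eeaaLlcc=2 eeaallCC=1 eeaallCc=2 eeaallcc=1
E_ aa ll cc hits 3/256; gcd=1; 3÷1/256÷1 = 3/256

P(E_ aa ll cc) = 3/256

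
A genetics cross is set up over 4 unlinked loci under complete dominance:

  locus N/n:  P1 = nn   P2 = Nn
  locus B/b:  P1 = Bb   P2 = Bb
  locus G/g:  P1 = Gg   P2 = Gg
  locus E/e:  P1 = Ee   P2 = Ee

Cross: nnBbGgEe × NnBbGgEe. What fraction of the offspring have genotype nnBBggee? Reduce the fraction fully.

nnBbGgEe gametes: nBGE×2, nBGe×2, nBgE×2, nBge×2, nbGE×2, nbGe×2, nbgE×2, nbge×2
NnBbGgEe gametes: NBGE×1, NBGe×1, NBgE×1, NBge×1, NbGE×1, NbGe×1, NbgE×1, Nbge×1, nBGE×1, nBGe×1, nBgE×1, nBge×1, nbGE×1, nbGe×1, nbgE×1, nbge×1
nnBbGgEe×NnBbGgEe grid (16·16=256): NnBBGGEE=2 NnBBGGEe=4 NnBBGGee=2 NnBBGgEE=4 NnBBGgEe=8 NnBBGgee=4 NnBBggEE=2 NnBBggEe=4 NnBBggee=2 NnBbGGEE=4 NnBbGGEe=8 NnBbGGee=4 NnBbGgEE=8 NnBbGgEe=16 NnBbGgee=8 NnBbggEE=4 NnBbggEe=8 NnBbggee=4 NnbbGGEE=2 NnbbGGEe=4 NnbbGGee=2 NnbbGgEE=4 NnbbGgEe=8 NnbbGgee=4 NnbbggEE=2 NnbbggEe=4 Nnbbggee=2 nnBBGGEE=2 nnBBGGEe=4 nnBBGGee=2 nnBBGgEE=4 nnBBGgEe=8 nnBBGgee=4 nnBBggEE=2 nnBBggEe=4 nnBBggee=2 nnBbGGEE=4 nnBbGGEe=8 nnBbGGee=4 nnBbGgEE=8 nnBbGgEe=16 nnBbGgee=8 nnBbggEE=4 nnBbggEe=8 nnBbggee=4 nnbbGGEE=2 nnbbGGEe=4 nnbbGGee=2 nnbbGgEE=4 nnbbGgEe=8 nnbbGgee=4 nnbbggEE=2 nnbbggEe=4 nnbbggee=2
nnBBggee hits 2/256; gcd=2; 2÷2/256÷2 = 1/128

P(nnBBggee) = 1/128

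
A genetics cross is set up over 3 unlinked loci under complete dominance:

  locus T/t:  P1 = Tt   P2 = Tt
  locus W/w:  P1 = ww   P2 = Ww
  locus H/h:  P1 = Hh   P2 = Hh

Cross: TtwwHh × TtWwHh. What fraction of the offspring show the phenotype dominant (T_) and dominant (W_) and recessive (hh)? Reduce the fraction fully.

P(T_ W_ hh) = 3/32

TtwwHh gametes: TwH×2, Twh×2, twH×2, twh×2
TtWwHh gametes: TWH×1, TWh×1, TwH×1, Twh×1, tWH×1, tWh×1, twH×1, twh×1
TtwwHh×TtWwHh grid (8·8=64): TTWwHH=2 TTWwHh=4 TTWwhh=2 TTwwHH=2 TTwwHh=4 TTwwhh=2 TtWwHH=4 TtWwHh=8 TtWwhh=4 TtwwHH=4 TtwwHh=8 Ttwwhh=4 ttWwHH=2 ttWwHh=4 ttWwhh=2 ttwwHH=2 ttwwHh=4 ttwwhh=2
T_ W_ hh hits 6/64; gcd=2; 6÷2/64÷2 = 3/32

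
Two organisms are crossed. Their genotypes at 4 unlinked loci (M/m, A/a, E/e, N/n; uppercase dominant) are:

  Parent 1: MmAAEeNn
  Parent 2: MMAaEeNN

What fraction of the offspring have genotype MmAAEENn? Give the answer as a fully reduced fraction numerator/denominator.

MmAAEeNn gametes: MAEN×2, MAEn×2, MAeN×2, MAen×2, mAEN×2, mAEn×2, mAeN×2, mAen×2
MMAaEeNN gametes: MAEN×4, MAeN×4, MaEN×4, MaeN×4
MmAAEeNn×MMAaEeNN grid (16·16=256): MMAAEENN=8 MMAAEENn=8 MMAAEeNN=16 MMAAEeNn=16 MMAAeeNN=8 MMAAeeNn=8 MMAaEENN=8 MMAaEENn=8 MMAaEeNN=16 MMAaEeNn=16 MMAaeeNN=8 MMAaeeNn=8 MmAAEENN=8 MmAAEENn=8 MmAAEeNN=16 MmAAEeNn=16 MmAAeeNN=8 MmAAeeNn=8 MmAaEENN=8 MmAaEENn=8 MmAaEeNN=16 MmAaEeNn=16 MmAaeeNN=8 MmAaeeNn=8
MmAAEENn hits 8/256; gcd=8; 8÷8/256÷8 = 1/32

P(MmAAEENn) = 1/32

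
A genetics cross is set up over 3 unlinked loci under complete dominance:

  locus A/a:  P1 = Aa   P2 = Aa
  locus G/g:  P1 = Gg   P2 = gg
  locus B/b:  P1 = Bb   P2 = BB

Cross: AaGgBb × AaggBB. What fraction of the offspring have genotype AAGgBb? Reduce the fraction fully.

P(AAGgBb) = 1/16

AaGgBb gametes: AGB×1, AGb×1, AgB×1, Agb×1, aGB×1, aGb×1, agB×1, agb×1
AaggBB gametes: AgB×4, agB×4
AaGgBb×AaggBB grid (8·8=64): AAGgBB=4 AAGgBb=4 AAggBB=4 AAggBb=4 AaGgBB=8 AaGgBb=8 AaggBB=8 AaggBb=8 aaGgBB=4 aaGgBb=4 aaggBB=4 aaggBb=4
AAGgBb hits 4/64; gcd=4; 4÷4/64÷4 = 1/16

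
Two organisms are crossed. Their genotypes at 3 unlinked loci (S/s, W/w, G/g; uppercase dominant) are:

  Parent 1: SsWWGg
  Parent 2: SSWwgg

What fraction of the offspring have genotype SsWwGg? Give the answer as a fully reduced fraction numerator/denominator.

SsWWGg gametes: SWG×2, SWg×2, sWG×2, sWg×2
SSWwgg gametes: SWg×4, Swg×4
SsWWGg×SSWwgg grid (8·8=64): SSWWGg=8 SSWWgg=8 SSWwGg=8 SSWwgg=8 SsWWGg=8 SsWWgg=8 SsWwGg=8 SsWwgg=8
SsWwGg hits 8/64; gcd=8; 8÷8/64÷8 = 1/8

P(SsWwGg) = 1/8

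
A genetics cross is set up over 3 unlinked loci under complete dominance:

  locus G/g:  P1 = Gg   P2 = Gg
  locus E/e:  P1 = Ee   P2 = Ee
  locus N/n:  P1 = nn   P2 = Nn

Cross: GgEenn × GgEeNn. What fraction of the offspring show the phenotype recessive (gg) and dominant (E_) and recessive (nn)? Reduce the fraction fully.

P(gg E_ nn) = 3/32

GgEenn gametes: GEn×2, Gen×2, gEn×2, gen×2
GgEeNn gametes: GEN×1, GEn×1, GeN×1, Gen×1, gEN×1, gEn×1, geN×1, gen×1
GgEenn×GgEeNn grid (8·8=64): GGEENn=2 GGEEnn=2 GGEeNn=4 GGEenn=4 GGeeNn=2 GGeenn=2 GgEENn=4 GgEEnn=4 GgEeNn=8 GgEenn=8 GgeeNn=4 Ggeenn=4 ggEENn=2 ggEEnn=2 ggEeNn=4 ggEenn=4 ggeeNn=2 ggeenn=2
gg E_ nn hits 6/64; gcd=2; 6÷2/64÷2 = 3/32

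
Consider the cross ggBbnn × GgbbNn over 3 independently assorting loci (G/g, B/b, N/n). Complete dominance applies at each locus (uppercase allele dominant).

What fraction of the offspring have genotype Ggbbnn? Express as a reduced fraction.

P(Ggbbnn) = 1/8

ggBbnn gametes: gBn×4, gbn×4
GgbbNn gametes: GbN×2, Gbn×2, gbN×2, gbn×2
ggBbnn×GgbbNn grid (8·8=64): GgBbNn=8 GgBbnn=8 GgbbNn=8 Ggbbnn=8 ggBbNn=8 ggBbnn=8 ggbbNn=8 ggbbnn=8
Ggbbnn hits 8/64; gcd=8; 8÷8/64÷8 = 1/8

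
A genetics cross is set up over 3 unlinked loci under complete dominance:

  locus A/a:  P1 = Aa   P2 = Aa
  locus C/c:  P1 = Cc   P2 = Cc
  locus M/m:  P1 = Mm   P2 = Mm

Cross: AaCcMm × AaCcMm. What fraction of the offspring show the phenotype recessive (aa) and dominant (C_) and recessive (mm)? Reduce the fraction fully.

P(aa C_ mm) = 3/64

AaCcMm gametes: ACM×1, ACm×1, AcM×1, Acm×1, aCM×1, aCm×1, acM×1, acm×1
AaCcMm gametes: ACM×1, ACm×1, AcM×1, Acm×1, aCM×1, aCm×1, acM×1, acm×1
AaCcMm×AaCcMm grid (8·8=64): AACCMM=1 AACCMm=2 AACCmm=1 AACcMM=2 AACcMm=4 AACcmm=2 AAccMM=1 AAccMm=2 AAccmm=1 AaCCMM=2 AaCCMm=4 AaCCmm=2 AaCcMM=4 AaCcMm=8 AaCcmm=4 AaccMM=2 AaccMm=4 Aaccmm=2 aaCCMM=1 aaCCMm=2 aaCCmm=1 aaCcMM=2 aaCcMm=4 aaCcmm=2 aaccMM=1 aaccMm=2 aaccmm=1
aa C_ mm hits 3/64; gcd=1; 3÷1/64÷1 = 3/64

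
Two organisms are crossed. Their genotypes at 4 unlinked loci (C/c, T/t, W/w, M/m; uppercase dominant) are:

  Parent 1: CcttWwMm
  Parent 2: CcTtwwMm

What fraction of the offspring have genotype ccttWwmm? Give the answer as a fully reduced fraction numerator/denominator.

CcttWwMm gametes: CtWM×2, CtWm×2, CtwM×2, Ctwm×2, ctWM×2, ctWm×2, ctwM×2, ctwm×2
CcTtwwMm gametes: CTwM×2, CTwm×2, CtwM×2, Ctwm×2, cTwM×2, cTwm×2, ctwM×2, ctwm×2
CcttWwMm×CcTtwwMm grid (16·16=256): CCTtWwMM=4 CCTtWwMm=8 CCTtWwmm=4 CCTtwwMM=4 CCTtwwMm=8 CCTtwwmm=4 CCttWwMM=4 CCttWwMm=8 CCttWwmm=4 CCttwwMM=4 CCttwwMm=8 CCttwwmm=4 CcTtWwMM=8 CcTtWwMm=16 CcTtWwmm=8 CcTtwwMM=8 CcTtwwMm=16 CcTtwwmm=8 CcttWwMM=8 CcttWwMm=16 CcttWwmm=8 CcttwwMM=8 CcttwwMm=16 Ccttwwmm=8 ccTtWwMM=4 ccTtWwMm=8 ccTtWwmm=4 ccTtwwMM=4 ccTtwwMm=8 ccTtwwmm=4 ccttWwMM=4 ccttWwMm=8 ccttWwmm=4 ccttwwMM=4 ccttwwMm=8 ccttwwmm=4
ccttWwmm hits 4/256; gcd=4; 4÷4/256÷4 = 1/64

P(ccttWwmm) = 1/64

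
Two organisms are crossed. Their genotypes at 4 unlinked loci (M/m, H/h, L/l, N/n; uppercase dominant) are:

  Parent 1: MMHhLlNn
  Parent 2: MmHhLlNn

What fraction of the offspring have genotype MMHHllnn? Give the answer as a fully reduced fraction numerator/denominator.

P(MMHHllnn) = 1/128

MMHhLlNn gametes: MHLN×2, MHLn×2, MHlN×2, MHln×2, MhLN×2, MhLn×2, MhlN×2, Mhln×2
MmHhLlNn gametes: MHLN×1, MHLn×1, MHlN×1, MHln×1, MhLN×1, MhLn×1, MhlN×1, Mhln×1, mHLN×1, mHLn×1, mHlN×1, mHln×1, mhLN×1, mhLn×1, mhlN×1, mhln×1
MMHhLlNn×MmHhLlNn grid (16·16=256): MMHHLLNN=2 MMHHLLNn=4 MMHHLLnn=2 MMHHLlNN=4 MMHHLlNn=8 MMHHLlnn=4 MMHHllNN=2 MMHHllNn=4 MMHHllnn=2 MMHhLLNN=4 MMHhLLNn=8 MMHhLLnn=4 MMHhLlNN=8 MMHhLlNn=16 MMHhLlnn=8 MMHhllNN=4 MMHhllNn=8 MMHhllnn=4 MMhhLLNN=2 MMhhLLNn=4 MMhhLLnn=2 MMhhLlNN=4 MMhhLlNn=8 MMhhLlnn=4 MMhhllNN=2 MMhhllNn=4 MMhhllnn=2 MmHHLLNN=2 MmHHLLNn=4 MmHHLLnn=2 MmHHLlNN=4 MmHHLlNn=8 MmHHLlnn=4 MmHHllNN=2 MmHHllNn=4 MmHHllnn=2 MmHhLLNN=4 MmHhLLNn=8 MmHhLLnn=4 MmHhLlNN=8 MmHhLlNn=16 MmHhLlnn=8 MmHhllNN=4 MmHhllNn=8 MmHhllnn=4 MmhhLLNN=2 MmhhLLNn=4 MmhhLLnn=2 MmhhLlNN=4 MmhhLlNn=8 MmhhLlnn=4 MmhhllNN=2 MmhhllNn=4 Mmhhllnn=2
MMHHllnn hits 2/256; gcd=2; 2÷2/256÷2 = 1/128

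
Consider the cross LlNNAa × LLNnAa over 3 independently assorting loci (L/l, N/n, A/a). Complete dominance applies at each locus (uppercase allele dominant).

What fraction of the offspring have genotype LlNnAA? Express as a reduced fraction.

LlNNAa gametes: LNA×2, LNa×2, lNA×2, lNa×2
LLNnAa gametes: LNA×2, LNa×2, LnA×2, Lna×2
LlNNAa×LLNnAa grid (8·8=64): LLNNAA=4 LLNNAa=8 LLNNaa=4 LLNnAA=4 LLNnAa=8 LLNnaa=4 LlNNAA=4 LlNNAa=8 LlNNaa=4 LlNnAA=4 LlNnAa=8 LlNnaa=4
LlNnAA hits 4/64; gcd=4; 4÷4/64÷4 = 1/16

P(LlNnAA) = 1/16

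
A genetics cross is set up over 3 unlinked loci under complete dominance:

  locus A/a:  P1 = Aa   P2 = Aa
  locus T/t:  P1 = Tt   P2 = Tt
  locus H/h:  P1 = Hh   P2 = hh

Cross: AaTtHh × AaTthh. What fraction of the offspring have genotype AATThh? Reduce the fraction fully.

AaTtHh gametes: ATH×1, ATh×1, AtH×1, Ath×1, aTH×1, aTh×1, atH×1, ath×1
AaTthh gametes: ATh×2, Ath×2, aTh×2, ath×2
AaTtHh×AaTthh grid (8·8=64): AATTHh=2 AATThh=2 AATtHh=4 AATthh=4 AAttHh=2 AAtthh=2 AaTTHh=4 AaTThh=4 AaTtHh=8 AaTthh=8 AattHh=4 Aatthh=4 aaTTHh=2 aaTThh=2 aaTtHh=4 aaTthh=4 aattHh=2 aatthh=2
AATThh hits 2/64; gcd=2; 2÷2/64÷2 = 1/32

P(AATThh) = 1/32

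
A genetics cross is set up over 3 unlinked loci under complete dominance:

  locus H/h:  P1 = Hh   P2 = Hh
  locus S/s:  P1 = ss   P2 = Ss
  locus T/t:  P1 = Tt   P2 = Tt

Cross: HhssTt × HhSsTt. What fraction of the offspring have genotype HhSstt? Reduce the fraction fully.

P(HhSstt) = 1/16

HhssTt gametes: HsT×2, Hst×2, hsT×2, hst×2
HhSsTt gametes: HST×1, HSt×1, HsT×1, Hst×1, hST×1, hSt×1, hsT×1, hst×1
HhssTt×HhSsTt grid (8·8=64): HHSsTT=2 HHSsTt=4 HHSstt=2 HHssTT=2 HHssTt=4 HHsstt=2 HhSsTT=4 HhSsTt=8 HhSstt=4 HhssTT=4 HhssTt=8 Hhsstt=4 hhSsTT=2 hhSsTt=4 hhSstt=2 hhssTT=2 hhssTt=4 hhsstt=2
HhSstt hits 4/64; gcd=4; 4÷4/64÷4 = 1/16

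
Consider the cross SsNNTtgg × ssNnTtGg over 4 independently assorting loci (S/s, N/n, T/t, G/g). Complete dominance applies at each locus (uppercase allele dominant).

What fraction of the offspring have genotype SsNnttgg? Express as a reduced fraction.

P(SsNnttgg) = 1/32

SsNNTtgg gametes: SNTg×4, SNtg×4, sNTg×4, sNtg×4
ssNnTtGg gametes: sNTG×2, sNTg×2, sNtG×2, sNtg×2, snTG×2, snTg×2, sntG×2, sntg×2
SsNNTtgg×ssNnTtGg grid (16·16=256): SsNNTTGg=8 SsNNTTgg=8 SsNNTtGg=16 SsNNTtgg=16 SsNNttGg=8 SsNNttgg=8 SsNnTTGg=8 SsNnTTgg=8 SsNnTtGg=16 SsNnTtgg=16 SsNnttGg=8 SsNnttgg=8 ssNNTTGg=8 ssNNTTgg=8 ssNNTtGg=16 ssNNTtgg=16 ssNNttGg=8 ssNNttgg=8 ssNnTTGg=8 ssNnTTgg=8 ssNnTtGg=16 ssNnTtgg=16 ssNnttGg=8 ssNnttgg=8
SsNnttgg hits 8/256; gcd=8; 8÷8/256÷8 = 1/32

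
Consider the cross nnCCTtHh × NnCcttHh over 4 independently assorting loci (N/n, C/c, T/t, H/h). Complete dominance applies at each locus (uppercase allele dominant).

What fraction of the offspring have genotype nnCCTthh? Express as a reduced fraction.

nnCCTtHh gametes: nCTH×4, nCTh×4, nCtH×4, nCth×4
NnCcttHh gametes: NCtH×2, NCth×2, NctH×2, Ncth×2, nCtH×2, nCth×2, nctH×2, ncth×2
nnCCTtHh×NnCcttHh grid (16·16=256): NnCCTtHH=8 NnCCTtHh=16 NnCCTthh=8 NnCCttHH=8 NnCCttHh=16 NnCCtthh=8 NnCcTtHH=8 NnCcTtHh=16 NnCcTthh=8 NnCcttHH=8 NnCcttHh=16 NnCctthh=8 nnCCTtHH=8 nnCCTtHh=16 nnCCTthh=8 nnCCttHH=8 nnCCttHh=16 nnCCtthh=8 nnCcTtHH=8 nnCcTtHh=16 nnCcTthh=8 nnCcttHH=8 nnCcttHh=16 nnCctthh=8
nnCCTthh hits 8/256; gcd=8; 8÷8/256÷8 = 1/32

P(nnCCTthh) = 1/32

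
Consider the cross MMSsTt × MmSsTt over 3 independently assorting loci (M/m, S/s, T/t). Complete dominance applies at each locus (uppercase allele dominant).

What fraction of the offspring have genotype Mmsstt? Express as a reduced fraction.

MMSsTt gametes: MST×2, MSt×2, MsT×2, Mst×2
MmSsTt gametes: MST×1, MSt×1, MsT×1, Mst×1, mST×1, mSt×1, msT×1, mst×1
MMSsTt×MmSsTt grid (8·8=64): MMSSTT=2 MMSSTt=4 MMSStt=2 MMSsTT=4 MMSsTt=8 MMSstt=4 MMssTT=2 MMssTt=4 MMsstt=2 MmSSTT=2 MmSSTt=4 MmSStt=2 MmSsTT=4 MmSsTt=8 MmSstt=4 MmssTT=2 MmssTt=4 Mmsstt=2
Mmsstt hits 2/64; gcd=2; 2÷2/64÷2 = 1/32

P(Mmsstt) = 1/32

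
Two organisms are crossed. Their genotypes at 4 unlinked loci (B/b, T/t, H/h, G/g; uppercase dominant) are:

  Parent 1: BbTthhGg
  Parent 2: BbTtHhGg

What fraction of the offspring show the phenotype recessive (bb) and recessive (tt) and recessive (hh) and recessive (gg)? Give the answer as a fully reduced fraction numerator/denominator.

P(bb tt hh gg) = 1/128

BbTthhGg gametes: BThG×2, BThg×2, BthG×2, Bthg×2, bThG×2, bThg×2, bthG×2, bthg×2
BbTtHhGg gametes: BTHG×1, BTHg×1, BThG×1, BThg×1, BtHG×1, BtHg×1, BthG×1, Bthg×1, bTHG×1, bTHg×1, bThG×1, bThg×1, btHG×1, btHg×1, bthG×1, bthg×1
BbTthhGg×BbTtHhGg grid (16·16=256): BBTTHhGG=2 BBTTHhGg=4 BBTTHhgg=2 BBTThhGG=2 BBTThhGg=4 BBTThhgg=2 BBTtHhGG=4 BBTtHhGg=8 BBTtHhgg=4 BBTthhGG=4 BBTthhGg=8 BBTthhgg=4 BBttHhGG=2 BBttHhGg=4 BBttHhgg=2 BBtthhGG=2 BBtthhGg=4 BBtthhgg=2 BbTTHhGG=4 BbTTHhGg=8 BbTTHhgg=4 BbTThhGG=4 BbTThhGg=8 BbTThhgg=4 BbTtHhGG=8 BbTtHhGg=16 BbTtHhgg=8 BbTthhGG=8 BbTthhGg=16 BbTthhgg=8 BbttHhGG=4 BbttHhGg=8 BbttHhgg=4 BbtthhGG=4 BbtthhGg=8 Bbtthhgg=4 bbTTHhGG=2 bbTTHhGg=4 bbTTHhgg=2 bbTThhGG=2 bbTThhGg=4 bbTThhgg=2 bbTtHhGG=4 bbTtHhGg=8 bbTtHhgg=4 bbTthhGG=4 bbTthhGg=8 bbTthhgg=4 bbttHhGG=2 bbttHhGg=4 bbttHhgg=2 bbtthhGG=2 bbtthhGg=4 bbtthhgg=2
bb tt hh gg hits 2/256; gcd=2; 2÷2/256÷2 = 1/128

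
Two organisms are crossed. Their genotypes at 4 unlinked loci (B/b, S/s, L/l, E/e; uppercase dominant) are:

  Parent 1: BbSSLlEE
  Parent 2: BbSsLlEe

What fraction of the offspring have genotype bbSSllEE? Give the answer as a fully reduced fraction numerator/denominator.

BbSSLlEE gametes: BSLE×4, BSlE×4, bSLE×4, bSlE×4
BbSsLlEe gametes: BSLE×1, BSLe×1, BSlE×1, BSle×1, BsLE×1, BsLe×1, BslE×1, Bsle×1, bSLE×1, bSLe×1, bSlE×1, bSle×1, bsLE×1, bsLe×1, bslE×1, bsle×1
BbSSLlEE×BbSsLlEe grid (16·16=256): BBSSLLEE=4 BBSSLLEe=4 BBSSLlEE=8 BBSSLlEe=8 BBSSllEE=4 BBSSllEe=4 BBSsLLEE=4 BBSsLLEe=4 BBSsLlEE=8 BBSsLlEe=8 BBSsllEE=4 BBSsllEe=4 BbSSLLEE=8 BbSSLLEe=8 BbSSLlEE=16 BbSSLlEe=16 BbSSllEE=8 BbSSllEe=8 BbSsLLEE=8 BbSsLLEe=8 BbSsLlEE=16 BbSsLlEe=16 BbSsllEE=8 BbSsllEe=8 bbSSLLEE=4 bbSSLLEe=4 bbSSLlEE=8 bbSSLlEe=8 bbSSllEE=4 bbSSllEe=4 bbSsLLEE=4 bbSsLLEe=4 bbSsLlEE=8 bbSsLlEe=8 bbSsllEE=4 bbSsllEe=4
bbSSllEE hits 4/256; gcd=4; 4÷4/256÷4 = 1/64

P(bbSSllEE) = 1/64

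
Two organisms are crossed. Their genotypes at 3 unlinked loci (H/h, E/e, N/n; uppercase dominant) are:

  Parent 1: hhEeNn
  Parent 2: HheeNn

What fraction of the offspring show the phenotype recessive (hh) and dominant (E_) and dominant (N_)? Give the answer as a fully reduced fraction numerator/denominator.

P(hh E_ N_) = 3/16

hhEeNn gametes: hEN×2, hEn×2, heN×2, hen×2
HheeNn gametes: HeN×2, Hen×2, heN×2, hen×2
hhEeNn×HheeNn grid (8·8=64): HhEeNN=4 HhEeNn=8 HhEenn=4 HheeNN=4 HheeNn=8 Hheenn=4 hhEeNN=4 hhEeNn=8 hhEenn=4 hheeNN=4 hheeNn=8 hheenn=4
hh E_ N_ hits 12/64; gcd=4; 12÷4/64÷4 = 3/16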